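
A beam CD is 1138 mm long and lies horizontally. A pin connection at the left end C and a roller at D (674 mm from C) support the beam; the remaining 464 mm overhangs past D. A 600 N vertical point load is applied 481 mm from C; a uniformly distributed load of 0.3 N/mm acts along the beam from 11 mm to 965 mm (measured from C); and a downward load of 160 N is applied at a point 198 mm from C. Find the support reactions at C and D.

Resultant of the distributed load: 0.3 × 954 = 286.2 N at 488 mm from C.
Taking moments about C: D_y·674 − 600·481 − (0.3·954)·488 − 160·198 = 0 → D_y = 459945.6/674 = 682.412 ≈ 682.4 N.
ΣF_y = 0: C_y + 682.412 − 600 − 0.3·954 − 160 = 0 → C_y = 363.8 N.
ΣF_x = 0: no horizontal applied forces, so C_x = 0.

C_x = 0, C_y = 363.8 N, D_y = 682.4 N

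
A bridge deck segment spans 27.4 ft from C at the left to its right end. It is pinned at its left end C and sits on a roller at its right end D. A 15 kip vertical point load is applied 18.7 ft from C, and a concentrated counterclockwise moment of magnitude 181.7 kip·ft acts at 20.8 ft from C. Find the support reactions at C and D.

ΣM about C: D_y·27.4 − 15·18.7 + 181.7 = 0 → D_y = 98.8/27.4 = 3.60584 ≈ 3.606 kip.
ΣF_y = 0: C_y + 3.60584 − 15 = 0 → C_y = 11.39 kip.
ΣF_x = 0: no horizontal applied forces, so C_x = 0.

C_x = 0, C_y = 11.39 kip, D_y = 3.606 kip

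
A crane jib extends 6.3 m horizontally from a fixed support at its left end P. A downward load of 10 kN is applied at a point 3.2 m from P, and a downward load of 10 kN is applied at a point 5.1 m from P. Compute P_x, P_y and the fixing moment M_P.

ΣF_x = 0: P_x = 0.
ΣF_y = 0: P_y − 10 − 10 = 0 → P_y = 20.00 kN.
ΣM about P: M_P − 10·3.2 − 10·5.1 = 0 → M_P = 83.00 kN·m.

P_x = 0, P_y = 20.00 kN, M_P = 83.00 kN·m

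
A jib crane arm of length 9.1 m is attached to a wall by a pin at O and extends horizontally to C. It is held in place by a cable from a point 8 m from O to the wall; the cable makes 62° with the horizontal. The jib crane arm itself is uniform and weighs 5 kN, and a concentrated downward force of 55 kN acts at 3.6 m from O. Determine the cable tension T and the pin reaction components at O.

ΣM about O: T·sin62°·8 − 5·4.55 − 55·3.6 = 0 → T = 220.75/(8·0.882948) = 31.2518 ≈ 31.25 kN.
ΣF_x = 0: O_x − T·cos62° = 0 → O_x = 31.2518 × 0.469472 = 14.67 kN.
ΣF_y = 0: O_y + T·sin62° − 5 − 55 = 0 → O_y = 60 − 31.2518 × 0.882948 = 32.41 kN.

T = 31.25 kN, O_x = 14.67 kN, O_y = 32.41 kN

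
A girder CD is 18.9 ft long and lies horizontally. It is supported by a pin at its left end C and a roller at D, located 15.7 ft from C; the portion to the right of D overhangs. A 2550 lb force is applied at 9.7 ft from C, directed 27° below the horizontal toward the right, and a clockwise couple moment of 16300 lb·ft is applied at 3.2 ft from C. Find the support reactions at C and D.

C_x = -2272 lb, C_y = -595.8 lb, D_y = 1753 lb

Taking moments about C: D_y·15.7 − 2550·sin27°·9.7 − 16300 = 0 → D_y = 27529.5/15.7 = 1753.47 ≈ 1753 lb.
ΣF_y = 0: C_y + 1753.47 − 2550·sin27° = 0 → C_y = -595.8 lb.
ΣF_x = 0: C_x + 2550·cos27° = 0 → C_x = -2272 lb.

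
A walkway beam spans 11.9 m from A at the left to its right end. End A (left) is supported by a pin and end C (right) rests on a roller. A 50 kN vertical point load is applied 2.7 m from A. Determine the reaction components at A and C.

A_x = 0, A_y = 38.66 kN, C_y = 11.34 kN

ΣM about A: C_y·11.9 − 50·2.7 = 0 → C_y = 135/11.9 = 11.3445 ≈ 11.34 kN.
ΣF_y = 0: A_y + 11.3445 − 50 = 0 → A_y = 38.66 kN.
ΣF_x = 0: no horizontal applied forces, so A_x = 0.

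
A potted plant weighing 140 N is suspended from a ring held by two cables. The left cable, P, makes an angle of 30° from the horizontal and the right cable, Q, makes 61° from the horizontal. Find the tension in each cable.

T_P = 67.88 N, T_Q = 121.3 N

ΣF_x = 0: −T_P·cos30° + T_Q·cos61° = 0 → T_Q = 1.78632·T_P.
ΣF_y = 0: T_P·sin30° + T_Q·sin61° = 140.
Substitute: T_P·(0.5 + 1.78632·0.87462) = 140 → T_P = 67.8837 ≈ 67.88 N.
Then T_Q = 1.78632 × 67.8837 = 121.3 N.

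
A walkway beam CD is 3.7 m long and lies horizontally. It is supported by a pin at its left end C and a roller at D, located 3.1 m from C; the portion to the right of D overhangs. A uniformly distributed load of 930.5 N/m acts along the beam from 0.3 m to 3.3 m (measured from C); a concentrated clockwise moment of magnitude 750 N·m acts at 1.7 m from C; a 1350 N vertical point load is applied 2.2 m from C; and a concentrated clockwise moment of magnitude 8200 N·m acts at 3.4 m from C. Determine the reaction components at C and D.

Resultant of the distributed load: 930.5 × 3 = 2791.5 N at 1.8 m from C.
Taking moments about C: D_y·3.1 − (930.5·3)·1.8 − 750 − 1350·2.2 − 8200 = 0 → D_y = 16944.7/3.1 = 5466.03 ≈ 5466 N.
ΣF_y = 0: C_y + 5466.03 − 930.5·3 − 1350 = 0 → C_y = -1325 N.
ΣF_x = 0: no horizontal applied forces, so C_x = 0.

C_x = 0, C_y = -1325 N, D_y = 5466 N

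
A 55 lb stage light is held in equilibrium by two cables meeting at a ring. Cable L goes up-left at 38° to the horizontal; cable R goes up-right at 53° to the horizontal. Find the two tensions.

ΣF_x = 0: −T_L·cos38° + T_R·cos53° = 0 → T_R = 1.30939·T_L.
ΣF_y = 0: T_L·sin38° + T_R·sin53° = 55.
Substitute: T_L·(0.615661 + 1.30939·0.798636) = 55 → T_L = 33.1049 ≈ 33.10 lb.
Then T_R = 1.30939 × 33.1049 = 43.35 lb.

T_L = 33.10 lb, T_R = 43.35 lb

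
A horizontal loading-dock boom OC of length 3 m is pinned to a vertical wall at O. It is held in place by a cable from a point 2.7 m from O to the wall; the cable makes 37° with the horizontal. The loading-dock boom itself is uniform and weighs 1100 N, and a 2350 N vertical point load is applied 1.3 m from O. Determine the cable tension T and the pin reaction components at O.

ΣM about O: T·sin37°·2.7 − 1100·1.5 − 2350·1.3 = 0 → T = 4705/(2.7·0.601815) = 2895.56 ≈ 2896 N.
ΣF_x = 0: O_x − T·cos37° = 0 → O_x = 2895.56 × 0.798636 = 2312 N.
ΣF_y = 0: O_y + T·sin37° − 1100 − 2350 = 0 → O_y = 3450 − 2895.56 × 0.601815 = 1707 N.

T = 2896 N, O_x = 2312 N, O_y = 1707 N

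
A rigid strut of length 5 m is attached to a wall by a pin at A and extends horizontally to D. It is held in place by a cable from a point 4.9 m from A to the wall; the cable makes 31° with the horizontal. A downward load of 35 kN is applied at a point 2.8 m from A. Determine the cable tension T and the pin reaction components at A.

ΣM about A: T·sin31°·4.9 − 35·2.8 = 0 → T = 98/(4.9·0.515038) = 38.8321 ≈ 38.83 kN.
ΣF_x = 0: A_x − T·cos31° = 0 → A_x = 38.8321 × 0.857167 = 33.29 kN.
ΣF_y = 0: A_y + T·sin31° − 35 = 0 → A_y = 35 − 38.8321 × 0.515038 = 15.00 kN.

T = 38.83 kN, A_x = 33.29 kN, A_y = 15.00 kN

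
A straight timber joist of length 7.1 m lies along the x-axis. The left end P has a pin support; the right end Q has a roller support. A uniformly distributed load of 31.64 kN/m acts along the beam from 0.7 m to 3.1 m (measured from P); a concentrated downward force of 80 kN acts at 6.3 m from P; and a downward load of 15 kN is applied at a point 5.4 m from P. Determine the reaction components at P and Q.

Resultant of the distributed load: 31.64 × 2.4 = 75.936 kN at 1.9 m from P.
ΣM about P: Q_y·7.1 − (31.64·2.4)·1.9 − 80·6.3 − 15·5.4 = 0 → Q_y = 729.2784/7.1 = 102.715 ≈ 102.7 kN.
ΣF_y = 0: P_y + 102.715 − 31.64·2.4 − 80 − 15 = 0 → P_y = 68.22 kN.
ΣF_x = 0: no horizontal applied forces, so P_x = 0.

P_x = 0, P_y = 68.22 kN, Q_y = 102.7 kN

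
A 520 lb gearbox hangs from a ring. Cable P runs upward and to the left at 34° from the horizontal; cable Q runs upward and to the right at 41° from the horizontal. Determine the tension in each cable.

ΣF_x = 0: −T_P·cos34° + T_Q·cos41° = 0 → T_Q = 1.09849·T_P.
ΣF_y = 0: T_P·sin34° + T_Q·sin41° = 520.
Substitute: T_P·(0.559193 + 1.09849·0.656059) = 520 → T_P = 406.292 ≈ 406.3 lb.
Then T_Q = 1.09849 × 406.292 = 446.3 lb.

T_P = 406.3 lb, T_Q = 446.3 lb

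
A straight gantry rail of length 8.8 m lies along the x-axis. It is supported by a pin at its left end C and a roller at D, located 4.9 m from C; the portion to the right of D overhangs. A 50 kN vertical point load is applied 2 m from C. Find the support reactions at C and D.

Moments about C: D_y·4.9 − 50·2 = 0 → D_y = 100/4.9 = 20.4082 ≈ 20.41 kN.
ΣF_y = 0: C_y + 20.4082 − 50 = 0 → C_y = 29.59 kN.
ΣF_x = 0: no horizontal applied forces, so C_x = 0.

C_x = 0, C_y = 29.59 kN, D_y = 20.41 kN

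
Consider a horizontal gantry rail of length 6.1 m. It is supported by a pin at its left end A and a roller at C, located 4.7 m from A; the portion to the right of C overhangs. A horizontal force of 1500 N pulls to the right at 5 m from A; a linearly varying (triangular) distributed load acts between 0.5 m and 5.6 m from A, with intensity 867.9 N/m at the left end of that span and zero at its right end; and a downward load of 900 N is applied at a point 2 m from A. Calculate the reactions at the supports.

Resultant of the triangular load: ½ × 867.9 × 5.1 = 2213.145 N, acting at 2.2 m from A (one-third of the span from the peak).
Taking moments about A: C_y·4.7 − (½·867.9·5.1)·2.2 − 900·2 = 0 → C_y = 6668.919/4.7 = 1418.92 ≈ 1419 N.
ΣF_y = 0: A_y + 1418.92 − ½·867.9·5.1 − 900 = 0 → A_y = 1694 N.
ΣF_x = 0: A_x + 1500 = 0 → A_x = -1500 N.

A_x = -1500 N, A_y = 1694 N, C_y = 1419 N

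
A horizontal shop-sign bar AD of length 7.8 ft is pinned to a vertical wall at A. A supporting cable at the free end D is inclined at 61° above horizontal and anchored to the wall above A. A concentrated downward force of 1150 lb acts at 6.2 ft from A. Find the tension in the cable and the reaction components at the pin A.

T = 1045 lb, A_x = 506.7 lb, A_y = 235.9 lb

ΣM about A: T·sin61°·7.8 − 1150·6.2 = 0 → T = 7130/(7.8·0.87462) = 1045.14 ≈ 1045 lb.
ΣF_x = 0: A_x − T·cos61° = 0 → A_x = 1045.14 × 0.48481 = 506.7 lb.
ΣF_y = 0: A_y + T·sin61° − 1150 = 0 → A_y = 1150 − 1045.14 × 0.87462 = 235.9 lb.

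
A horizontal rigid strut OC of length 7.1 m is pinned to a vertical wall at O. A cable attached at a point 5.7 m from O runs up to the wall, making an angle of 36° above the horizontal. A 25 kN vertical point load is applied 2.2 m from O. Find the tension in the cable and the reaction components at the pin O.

ΣM about O: T·sin36°·5.7 − 25·2.2 = 0 → T = 55/(5.7·0.587785) = 16.4161 ≈ 16.42 kN.
ΣF_x = 0: O_x − T·cos36° = 0 → O_x = 16.4161 × 0.809017 = 13.28 kN.
ΣF_y = 0: O_y + T·sin36° − 25 = 0 → O_y = 25 − 16.4161 × 0.587785 = 15.35 kN.

T = 16.42 kN, O_x = 13.28 kN, O_y = 15.35 kN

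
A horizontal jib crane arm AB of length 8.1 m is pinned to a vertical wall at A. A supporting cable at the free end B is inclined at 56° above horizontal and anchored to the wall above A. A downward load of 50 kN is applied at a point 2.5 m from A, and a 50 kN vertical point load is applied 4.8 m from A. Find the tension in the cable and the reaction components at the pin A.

T = 54.35 kN, A_x = 30.39 kN, A_y = 54.94 kN

ΣM about A: T·sin56°·8.1 − 50·2.5 − 50·4.8 = 0 → T = 365/(8.1·0.829038) = 54.3542 ≈ 54.35 kN.
ΣF_x = 0: A_x − T·cos56° = 0 → A_x = 54.3542 × 0.559193 = 30.39 kN.
ΣF_y = 0: A_y + T·sin56° − 50 − 50 = 0 → A_y = 100 − 54.3542 × 0.829038 = 54.94 kN.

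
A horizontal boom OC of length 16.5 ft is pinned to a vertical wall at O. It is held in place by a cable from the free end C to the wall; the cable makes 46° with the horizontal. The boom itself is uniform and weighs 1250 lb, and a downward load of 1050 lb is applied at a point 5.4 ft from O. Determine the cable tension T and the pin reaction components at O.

ΣM about O: T·sin46°·16.5 − 1250·8.25 − 1050·5.4 = 0 → T = 15982.5/(16.5·0.71934) = 1346.56 ≈ 1347 lb.
ΣF_x = 0: O_x − T·cos46° = 0 → O_x = 1346.56 × 0.694658 = 935.4 lb.
ΣF_y = 0: O_y + T·sin46° − 1250 − 1050 = 0 → O_y = 2300 − 1346.56 × 0.71934 = 1331 lb.

T = 1347 lb, O_x = 935.4 lb, O_y = 1331 lb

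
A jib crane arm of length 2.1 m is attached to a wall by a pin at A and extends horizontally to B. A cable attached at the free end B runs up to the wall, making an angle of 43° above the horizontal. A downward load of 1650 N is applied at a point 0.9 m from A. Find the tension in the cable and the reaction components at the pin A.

ΣM about A: T·sin43°·2.1 − 1650·0.9 = 0 → T = 1485/(2.1·0.681998) = 1036.87 ≈ 1037 N.
ΣF_x = 0: A_x − T·cos43° = 0 → A_x = 1036.87 × 0.731354 = 758.3 N.
ΣF_y = 0: A_y + T·sin43° − 1650 = 0 → A_y = 1650 − 1036.87 × 0.681998 = 942.9 N.

T = 1037 N, A_x = 758.3 N, A_y = 942.9 N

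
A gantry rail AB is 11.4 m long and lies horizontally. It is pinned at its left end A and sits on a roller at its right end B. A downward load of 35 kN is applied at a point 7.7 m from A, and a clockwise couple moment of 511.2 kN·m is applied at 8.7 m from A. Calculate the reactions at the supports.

A_x = 0, A_y = -33.48 kN, B_y = 68.48 kN

ΣM about A: B_y·11.4 − 35·7.7 − 511.2 = 0 → B_y = 780.7/11.4 = 68.4825 ≈ 68.48 kN.
ΣF_y = 0: A_y + 68.4825 − 35 = 0 → A_y = -33.48 kN.
ΣF_x = 0: no horizontal applied forces, so A_x = 0.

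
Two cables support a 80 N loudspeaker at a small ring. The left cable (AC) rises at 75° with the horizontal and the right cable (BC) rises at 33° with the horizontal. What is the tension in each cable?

T_AC = 70.55 N, T_BC = 21.77 N

ΣF_x = 0: −T_AC·cos75° + T_BC·cos33° = 0 → T_BC = 0.308606·T_AC.
ΣF_y = 0: T_AC·sin75° + T_BC·sin33° = 80.
Substitute: T_AC·(0.965926 + 0.308606·0.544639) = 80 → T_AC = 70.5464 ≈ 70.55 N.
Then T_BC = 0.308606 × 70.5464 = 21.77 N.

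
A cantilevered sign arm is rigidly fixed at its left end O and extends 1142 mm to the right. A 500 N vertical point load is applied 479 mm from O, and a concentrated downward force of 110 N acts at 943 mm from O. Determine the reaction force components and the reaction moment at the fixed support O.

O_x = 0, O_y = 610.0 N, M_O = 343200 N·mm

ΣF_x = 0: O_x = 0.
ΣF_y = 0: O_y − 500 − 110 = 0 → O_y = 610.0 N.
ΣM about O: M_O − 500·479 − 110·943 = 0 → M_O = 343200 N·mm.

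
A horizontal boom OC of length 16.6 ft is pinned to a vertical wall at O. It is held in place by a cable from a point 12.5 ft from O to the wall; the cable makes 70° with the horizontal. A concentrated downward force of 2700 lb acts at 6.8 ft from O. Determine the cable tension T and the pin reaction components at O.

ΣM about O: T·sin70°·12.5 − 2700·6.8 = 0 → T = 18360/(12.5·0.939693) = 1563.06 ≈ 1563 lb.
ΣF_x = 0: O_x − T·cos70° = 0 → O_x = 1563.06 × 0.34202 = 534.6 lb.
ΣF_y = 0: O_y + T·sin70° − 2700 = 0 → O_y = 2700 − 1563.06 × 0.939693 = 1231 lb.

T = 1563 lb, O_x = 534.6 lb, O_y = 1231 lb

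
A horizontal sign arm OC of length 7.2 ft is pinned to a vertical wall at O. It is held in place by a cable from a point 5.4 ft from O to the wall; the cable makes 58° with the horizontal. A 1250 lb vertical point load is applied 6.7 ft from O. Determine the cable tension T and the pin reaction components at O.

T = 1829 lb, O_x = 969.1 lb, O_y = -300.9 lb

ΣM about O: T·sin58°·5.4 − 1250·6.7 = 0 → T = 8375/(5.4·0.848048) = 1828.82 ≈ 1829 lb.
ΣF_x = 0: O_x − T·cos58° = 0 → O_x = 1828.82 × 0.529919 = 969.1 lb.
ΣF_y = 0: O_y + T·sin58° − 1250 = 0 → O_y = 1250 − 1828.82 × 0.848048 = -300.9 lb.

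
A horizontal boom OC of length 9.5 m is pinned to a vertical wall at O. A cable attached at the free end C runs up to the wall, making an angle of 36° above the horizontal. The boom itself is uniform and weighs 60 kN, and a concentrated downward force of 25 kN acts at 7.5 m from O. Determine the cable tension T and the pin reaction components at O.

T = 84.62 kN, O_x = 68.46 kN, O_y = 35.26 kN

ΣM about O: T·sin36°·9.5 − 60·4.75 − 25·7.5 = 0 → T = 472.5/(9.5·0.587785) = 84.6174 ≈ 84.62 kN.
ΣF_x = 0: O_x − T·cos36° = 0 → O_x = 84.6174 × 0.809017 = 68.46 kN.
ΣF_y = 0: O_y + T·sin36° − 60 − 25 = 0 → O_y = 85 − 84.6174 × 0.587785 = 35.26 kN.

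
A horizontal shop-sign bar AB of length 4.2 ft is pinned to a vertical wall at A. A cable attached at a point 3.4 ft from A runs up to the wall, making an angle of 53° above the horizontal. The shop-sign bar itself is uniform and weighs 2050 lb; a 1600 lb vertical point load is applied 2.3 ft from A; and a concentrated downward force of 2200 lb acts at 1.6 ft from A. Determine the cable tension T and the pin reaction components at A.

T = 4237 lb, A_x = 2550 lb, A_y = 2466 lb

ΣM about A: T·sin53°·3.4 − 2050·2.1 − 1600·2.3 − 2200·1.6 = 0 → T = 11505/(3.4·0.798636) = 4237 lb.
ΣF_x = 0: A_x − T·cos53° = 0 → A_x = 4237 × 0.601815 = 2550 lb.
ΣF_y = 0: A_y + T·sin53° − 2050 − 1600 − 2200 = 0 → A_y = 5850 − 4237 × 0.798636 = 2466 lb.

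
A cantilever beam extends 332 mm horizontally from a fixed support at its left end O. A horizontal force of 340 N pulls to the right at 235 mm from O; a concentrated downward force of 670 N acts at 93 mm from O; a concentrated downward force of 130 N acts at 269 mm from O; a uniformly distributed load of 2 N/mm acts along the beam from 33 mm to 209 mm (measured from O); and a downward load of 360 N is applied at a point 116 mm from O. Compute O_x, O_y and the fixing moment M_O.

Resultant of the distributed load: 2 × 176 = 352 N at 121 mm from O.
ΣF_x = 0: O_x + 340 = 0 → O_x = -340.0 N.
ΣF_y = 0: O_y − 670 − 130 − 2·176 − 360 = 0 → O_y = 1512 N.
ΣM about O: M_O − 670·93 − 130·269 − (2·176)·121 − 360·116 = 0 → M_O = 181600 N·mm.

O_x = -340.0 N, O_y = 1512 N, M_O = 181600 N·mm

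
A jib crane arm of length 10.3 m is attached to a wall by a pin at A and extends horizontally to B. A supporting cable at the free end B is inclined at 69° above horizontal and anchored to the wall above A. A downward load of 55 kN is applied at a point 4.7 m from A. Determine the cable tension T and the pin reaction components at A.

T = 26.88 kN, A_x = 9.634 kN, A_y = 29.90 kN

ΣM about A: T·sin69°·10.3 − 55·4.7 = 0 → T = 258.5/(10.3·0.93358) = 26.8826 ≈ 26.88 kN.
ΣF_x = 0: A_x − T·cos69° = 0 → A_x = 26.8826 × 0.358368 = 9.634 kN.
ΣF_y = 0: A_y + T·sin69° − 55 = 0 → A_y = 55 − 26.8826 × 0.93358 = 29.90 kN.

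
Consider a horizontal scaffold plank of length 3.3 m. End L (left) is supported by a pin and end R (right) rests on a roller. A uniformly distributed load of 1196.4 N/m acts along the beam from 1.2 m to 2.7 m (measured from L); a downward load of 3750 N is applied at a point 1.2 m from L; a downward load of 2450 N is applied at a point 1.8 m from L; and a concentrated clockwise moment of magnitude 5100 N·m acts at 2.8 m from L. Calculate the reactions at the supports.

L_x = 0, L_y = 2689 N, R_y = 5306 N

Resultant of the distributed load: 1196.4 × 1.5 = 1794.6 N at 1.95 m from L.
Taking moments about L: R_y·3.3 − (1196.4·1.5)·1.95 − 3750·1.2 − 2450·1.8 − 5100 = 0 → R_y = 17509.47/3.3 = 5305.9 ≈ 5306 N.
ΣF_y = 0: L_y + 5305.9 − 1196.4·1.5 − 3750 − 2450 = 0 → L_y = 2689 N.
ΣF_x = 0: no horizontal applied forces, so L_x = 0.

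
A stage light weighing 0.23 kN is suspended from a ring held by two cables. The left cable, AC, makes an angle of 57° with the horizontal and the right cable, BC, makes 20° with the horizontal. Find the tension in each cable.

T_AC = 0.2218 kN, T_BC = 0.1286 kN

ΣF_x = 0: −T_AC·cos57° + T_BC·cos20° = 0 → T_BC = 0.579593·T_AC.
ΣF_y = 0: T_AC·sin57° + T_BC·sin20° = 0.23.
Substitute: T_AC·(0.838671 + 0.579593·0.34202) = 0.23 → T_AC = 0.221814 ≈ 0.2218 kN.
Then T_BC = 0.579593 × 0.221814 = 0.1286 kN.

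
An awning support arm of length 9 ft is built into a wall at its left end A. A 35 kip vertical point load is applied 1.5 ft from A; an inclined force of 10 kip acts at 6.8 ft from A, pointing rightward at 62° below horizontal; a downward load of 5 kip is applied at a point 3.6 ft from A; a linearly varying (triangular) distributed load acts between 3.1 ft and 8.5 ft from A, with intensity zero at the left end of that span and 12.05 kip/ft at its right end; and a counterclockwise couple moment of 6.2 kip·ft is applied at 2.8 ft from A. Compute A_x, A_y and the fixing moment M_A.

Resultant of the triangular load: ½ × 12.05 × 5.4 = 32.535 kip, acting at 6.7 ft from A (one-third of the span from the peak).
ΣF_x = 0: A_x + 10·cos62° = 0 → A_x = -4.695 kip.
ΣF_y = 0: A_y − 35 − 10·sin62° − 5 − ½·12.05·5.4 = 0 → A_y = 81.36 kip.
ΣM about A: M_A − 35·1.5 − 10·sin62°·6.8 − 5·3.6 − (½·12.05·5.4)·6.7 + 6.2 = 0 → M_A = 342.3 kip·ft.

A_x = -4.695 kip, A_y = 81.36 kip, M_A = 342.3 kip·ft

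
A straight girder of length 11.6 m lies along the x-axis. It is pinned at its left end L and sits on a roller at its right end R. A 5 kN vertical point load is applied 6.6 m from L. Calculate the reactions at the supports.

Moments about L: R_y·11.6 − 5·6.6 = 0 → R_y = 33/11.6 = 2.84483 ≈ 2.845 kN.
ΣF_y = 0: L_y + 2.84483 − 5 = 0 → L_y = 2.155 kN.
ΣF_x = 0: no horizontal applied forces, so L_x = 0.

L_x = 0, L_y = 2.155 kN, R_y = 2.845 kN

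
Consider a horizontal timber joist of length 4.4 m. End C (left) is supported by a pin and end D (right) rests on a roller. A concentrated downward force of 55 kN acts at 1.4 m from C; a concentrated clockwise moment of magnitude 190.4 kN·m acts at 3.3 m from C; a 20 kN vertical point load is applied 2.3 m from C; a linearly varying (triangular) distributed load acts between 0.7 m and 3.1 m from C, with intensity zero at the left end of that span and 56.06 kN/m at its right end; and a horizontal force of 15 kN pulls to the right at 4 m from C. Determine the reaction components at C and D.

Resultant of the triangular load: ½ × 56.06 × 2.4 = 67.272 kN, acting at 2.3 m from C (one-third of the span from the peak).
Moments about C: D_y·4.4 − 55·1.4 − 190.4 − 20·2.3 − (½·56.06·2.4)·2.3 = 0 → D_y = 468.1256/4.4 = 106.392 ≈ 106.4 kN.
ΣF_y = 0: C_y + 106.392 − 55 − 20 − ½·56.06·2.4 = 0 → C_y = 35.88 kN.
ΣF_x = 0: C_x + 15 = 0 → C_x = -15.00 kN.

C_x = -15.00 kN, C_y = 35.88 kN, D_y = 106.4 kN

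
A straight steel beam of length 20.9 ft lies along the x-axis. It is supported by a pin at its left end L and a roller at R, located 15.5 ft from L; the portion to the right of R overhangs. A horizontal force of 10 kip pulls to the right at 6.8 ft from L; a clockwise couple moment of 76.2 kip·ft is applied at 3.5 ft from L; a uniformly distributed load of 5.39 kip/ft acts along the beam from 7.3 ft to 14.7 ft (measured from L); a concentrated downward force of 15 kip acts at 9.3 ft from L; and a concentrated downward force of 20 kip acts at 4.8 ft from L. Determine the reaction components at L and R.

Resultant of the distributed load: 5.39 × 7.4 = 39.886 kip at 11 ft from L.
Moments about L: R_y·15.5 − 76.2 − (5.39·7.4)·11 − 15·9.3 − 20·4.8 = 0 → R_y = 750.446/15.5 = 48.4159 ≈ 48.42 kip.
ΣF_y = 0: L_y + 48.4159 − 5.39·7.4 − 15 − 20 = 0 → L_y = 26.47 kip.
ΣF_x = 0: L_x + 10 = 0 → L_x = -10.00 kip.

L_x = -10.00 kip, L_y = 26.47 kip, R_y = 48.42 kip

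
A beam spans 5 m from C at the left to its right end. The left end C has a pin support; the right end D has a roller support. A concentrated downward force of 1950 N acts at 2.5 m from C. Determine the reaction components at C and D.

C_x = 0, C_y = 975.0 N, D_y = 975.0 N

Moments about C: D_y·5 − 1950·2.5 = 0 → D_y = 4875/5 = 975.0 N.
ΣF_y = 0: C_y + 975 − 1950 = 0 → C_y = 975.0 N.
ΣF_x = 0: no horizontal applied forces, so C_x = 0.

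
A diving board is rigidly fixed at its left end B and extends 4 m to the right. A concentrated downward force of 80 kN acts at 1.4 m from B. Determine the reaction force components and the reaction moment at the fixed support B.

B_x = 0, B_y = 80.00 kN, M_B = 112.0 kN·m

ΣF_x = 0: B_x = 0.
ΣF_y = 0: B_y − 80 = 0 → B_y = 80.00 kN.
ΣM about B: M_B − 80·1.4 = 0 → M_B = 112.0 kN·m.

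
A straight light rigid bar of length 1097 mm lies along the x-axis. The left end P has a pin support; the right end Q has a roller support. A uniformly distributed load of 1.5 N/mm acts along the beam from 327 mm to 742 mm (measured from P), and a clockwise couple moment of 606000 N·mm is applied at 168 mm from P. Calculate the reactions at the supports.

Resultant of the distributed load: 1.5 × 415 = 622.5 N at 534.5 mm from P.
Taking moments about P: Q_y·1097 − (1.5·415)·534.5 − 606000 = 0 → Q_y = 938726.25/1097 = 855.721 ≈ 855.7 N.
ΣF_y = 0: P_y + 855.721 − 1.5·415 = 0 → P_y = -233.2 N.
ΣF_x = 0: no horizontal applied forces, so P_x = 0.

P_x = 0, P_y = -233.2 N, Q_y = 855.7 N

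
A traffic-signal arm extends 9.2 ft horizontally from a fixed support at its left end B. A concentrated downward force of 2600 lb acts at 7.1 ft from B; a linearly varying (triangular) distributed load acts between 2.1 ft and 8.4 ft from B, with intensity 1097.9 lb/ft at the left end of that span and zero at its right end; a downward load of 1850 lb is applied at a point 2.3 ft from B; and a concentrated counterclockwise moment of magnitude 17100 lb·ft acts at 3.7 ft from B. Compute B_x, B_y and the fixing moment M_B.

B_x = 0, B_y = 7908 lb, M_B = 20140 lb·ft

Resultant of the triangular load: ½ × 1097.9 × 6.3 = 3458.385 lb, acting at 4.2 ft from B (one-third of the span from the peak).
ΣF_x = 0: B_x = 0.
ΣF_y = 0: B_y − 2600 − ½·1097.9·6.3 − 1850 = 0 → B_y = 7908 lb.
ΣM about B: M_B − 2600·7.1 − (½·1097.9·6.3)·4.2 − 1850·2.3 + 17100 = 0 → M_B = 20140 lb·ft.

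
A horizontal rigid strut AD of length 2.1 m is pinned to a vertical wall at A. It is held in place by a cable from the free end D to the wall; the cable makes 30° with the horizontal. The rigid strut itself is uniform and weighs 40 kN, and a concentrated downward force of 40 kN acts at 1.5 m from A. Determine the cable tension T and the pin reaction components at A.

T = 97.14 kN, A_x = 84.13 kN, A_y = 31.43 kN

ΣM about A: T·sin30°·2.1 − 40·1.05 − 40·1.5 = 0 → T = 102/(2.1·0.5) = 97.1429 ≈ 97.14 kN.
ΣF_x = 0: A_x − T·cos30° = 0 → A_x = 97.1429 × 0.866025 = 84.13 kN.
ΣF_y = 0: A_y + T·sin30° − 40 − 40 = 0 → A_y = 80 − 97.1429 × 0.5 = 31.43 kN.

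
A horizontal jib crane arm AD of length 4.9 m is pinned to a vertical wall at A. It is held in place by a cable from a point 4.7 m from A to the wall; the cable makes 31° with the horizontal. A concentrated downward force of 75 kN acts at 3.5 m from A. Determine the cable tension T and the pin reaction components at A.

T = 108.4 kN, A_x = 92.95 kN, A_y = 19.15 kN

ΣM about A: T·sin31°·4.7 − 75·3.5 = 0 → T = 262.5/(4.7·0.515038) = 108.441 ≈ 108.4 kN.
ΣF_x = 0: A_x − T·cos31° = 0 → A_x = 108.441 × 0.857167 = 92.95 kN.
ΣF_y = 0: A_y + T·sin31° − 75 = 0 → A_y = 75 − 108.441 × 0.515038 = 19.15 kN.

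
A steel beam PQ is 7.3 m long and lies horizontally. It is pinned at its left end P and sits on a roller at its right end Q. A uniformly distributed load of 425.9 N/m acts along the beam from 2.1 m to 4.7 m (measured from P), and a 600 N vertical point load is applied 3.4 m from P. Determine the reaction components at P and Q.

P_x = 0, P_y = 912.1 N, Q_y = 795.2 N

Resultant of the distributed load: 425.9 × 2.6 = 1107.34 N at 3.4 m from P.
Moments about P: Q_y·7.3 − (425.9·2.6)·3.4 − 600·3.4 = 0 → Q_y = 5804.956/7.3 = 795.199 ≈ 795.2 N.
ΣF_y = 0: P_y + 795.199 − 425.9·2.6 − 600 = 0 → P_y = 912.1 N.
ΣF_x = 0: no horizontal applied forces, so P_x = 0.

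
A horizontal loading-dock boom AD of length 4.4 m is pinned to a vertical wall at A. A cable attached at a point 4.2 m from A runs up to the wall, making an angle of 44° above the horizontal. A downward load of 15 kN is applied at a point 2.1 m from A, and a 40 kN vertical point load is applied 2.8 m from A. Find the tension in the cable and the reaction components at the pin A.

T = 49.18 kN, A_x = 35.38 kN, A_y = 20.83 kN

ΣM about A: T·sin44°·4.2 − 15·2.1 − 40·2.8 = 0 → T = 143.5/(4.2·0.694658) = 49.1849 ≈ 49.18 kN.
ΣF_x = 0: A_x − T·cos44° = 0 → A_x = 49.1849 × 0.71934 = 35.38 kN.
ΣF_y = 0: A_y + T·sin44° − 15 − 40 = 0 → A_y = 55 − 49.1849 × 0.694658 = 20.83 kN.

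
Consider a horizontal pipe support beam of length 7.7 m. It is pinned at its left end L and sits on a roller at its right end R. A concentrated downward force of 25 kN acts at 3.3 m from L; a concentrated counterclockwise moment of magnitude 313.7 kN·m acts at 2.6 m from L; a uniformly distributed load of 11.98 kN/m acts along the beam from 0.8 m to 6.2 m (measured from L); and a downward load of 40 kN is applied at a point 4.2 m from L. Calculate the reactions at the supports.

L_x = 0, L_y = 108.5 kN, R_y = 21.20 kN

Resultant of the distributed load: 11.98 × 5.4 = 64.692 kN at 3.5 m from L.
Moments about L: R_y·7.7 − 25·3.3 + 313.7 − (11.98·5.4)·3.5 − 40·4.2 = 0 → R_y = 163.222/7.7 = 21.1977 ≈ 21.20 kN.
ΣF_y = 0: L_y + 21.1977 − 25 − 11.98·5.4 − 40 = 0 → L_y = 108.5 kN.
ΣF_x = 0: no horizontal applied forces, so L_x = 0.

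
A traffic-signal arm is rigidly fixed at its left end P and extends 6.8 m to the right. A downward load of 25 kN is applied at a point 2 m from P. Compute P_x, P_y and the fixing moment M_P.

P_x = 0, P_y = 25.00 kN, M_P = 50.00 kN·m

ΣF_x = 0: P_x = 0.
ΣF_y = 0: P_y − 25 = 0 → P_y = 25.00 kN.
ΣM about P: M_P − 25·2 = 0 → M_P = 50.00 kN·m.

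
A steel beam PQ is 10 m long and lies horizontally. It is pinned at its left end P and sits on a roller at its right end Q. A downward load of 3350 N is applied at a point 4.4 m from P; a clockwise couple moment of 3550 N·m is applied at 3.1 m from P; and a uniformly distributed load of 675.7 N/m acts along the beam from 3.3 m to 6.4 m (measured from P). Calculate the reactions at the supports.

P_x = 0, P_y = 2600 N, Q_y = 2845 N

Resultant of the distributed load: 675.7 × 3.1 = 2094.67 N at 4.85 m from P.
Moments about P: Q_y·10 − 3350·4.4 − 3550 − (675.7·3.1)·4.85 = 0 → Q_y = 28449.1495/10 = 2844.91 ≈ 2845 N.
ΣF_y = 0: P_y + 2844.91 − 3350 − 675.7·3.1 = 0 → P_y = 2600 N.
ΣF_x = 0: no horizontal applied forces, so P_x = 0.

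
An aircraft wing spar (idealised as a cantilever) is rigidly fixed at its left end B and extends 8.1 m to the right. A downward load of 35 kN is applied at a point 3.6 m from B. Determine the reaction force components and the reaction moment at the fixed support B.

B_x = 0, B_y = 35.00 kN, M_B = 126.0 kN·m

ΣF_x = 0: B_x = 0.
ΣF_y = 0: B_y − 35 = 0 → B_y = 35.00 kN.
ΣM about B: M_B − 35·3.6 = 0 → M_B = 126.0 kN·m.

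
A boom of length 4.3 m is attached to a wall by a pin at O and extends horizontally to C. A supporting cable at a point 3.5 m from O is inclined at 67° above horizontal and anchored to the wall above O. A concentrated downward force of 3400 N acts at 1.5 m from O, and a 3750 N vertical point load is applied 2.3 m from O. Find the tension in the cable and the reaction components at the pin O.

T = 4260 N, O_x = 1665 N, O_y = 3229 N

ΣM about O: T·sin67°·3.5 − 3400·1.5 − 3750·2.3 = 0 → T = 13725/(3.5·0.920505) = 4260.08 ≈ 4260 N.
ΣF_x = 0: O_x − T·cos67° = 0 → O_x = 4260.08 × 0.390731 = 1665 N.
ΣF_y = 0: O_y + T·sin67° − 3400 − 3750 = 0 → O_y = 7150 − 4260.08 × 0.920505 = 3229 N.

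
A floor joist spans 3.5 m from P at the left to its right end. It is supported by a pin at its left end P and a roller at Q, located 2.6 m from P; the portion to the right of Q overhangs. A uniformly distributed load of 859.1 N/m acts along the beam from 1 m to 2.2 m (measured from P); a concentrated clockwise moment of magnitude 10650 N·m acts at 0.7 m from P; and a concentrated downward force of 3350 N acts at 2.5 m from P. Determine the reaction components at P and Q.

P_x = 0, P_y = -3571 N, Q_y = 7952 N

Resultant of the distributed load: 859.1 × 1.2 = 1030.92 N at 1.6 m from P.
ΣM about P: Q_y·2.6 − (859.1·1.2)·1.6 − 10650 − 3350·2.5 = 0 → Q_y = 20674.472/2.6 = 7951.72 ≈ 7952 N.
ΣF_y = 0: P_y + 7951.72 − 859.1·1.2 − 3350 = 0 → P_y = -3571 N.
ΣF_x = 0: no horizontal applied forces, so P_x = 0.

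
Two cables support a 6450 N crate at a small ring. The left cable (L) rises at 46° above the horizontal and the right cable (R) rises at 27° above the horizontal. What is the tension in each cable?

ΣF_x = 0: −T_L·cos46° + T_R·cos27° = 0 → T_R = 0.779633·T_L.
ΣF_y = 0: T_L·sin46° + T_R·sin27° = 6450.
Substitute: T_L·(0.71934 + 0.779633·0.45399) = 6450 → T_L = 6009.58 ≈ 6010 N.
Then T_R = 0.779633 × 6009.58 = 4685 N.

T_L = 6010 N, T_R = 4685 N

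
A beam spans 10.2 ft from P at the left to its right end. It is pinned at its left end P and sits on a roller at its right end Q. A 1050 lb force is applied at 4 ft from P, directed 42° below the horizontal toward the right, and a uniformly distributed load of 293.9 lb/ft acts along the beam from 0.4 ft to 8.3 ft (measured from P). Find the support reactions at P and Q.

Resultant of the distributed load: 293.9 × 7.9 = 2321.81 lb at 4.35 ft from P.
Moments about P: Q_y·10.2 − 1050·sin42°·4 − (293.9·7.9)·4.35 = 0 → Q_y = 12910.2/10.2 = 1265.71 ≈ 1266 lb.
ΣF_y = 0: P_y + 1265.71 − 1050·sin42° − 293.9·7.9 = 0 → P_y = 1759 lb.
ΣF_x = 0: P_x + 1050·cos42° = 0 → P_x = -780.3 lb.

P_x = -780.3 lb, P_y = 1759 lb, Q_y = 1266 lb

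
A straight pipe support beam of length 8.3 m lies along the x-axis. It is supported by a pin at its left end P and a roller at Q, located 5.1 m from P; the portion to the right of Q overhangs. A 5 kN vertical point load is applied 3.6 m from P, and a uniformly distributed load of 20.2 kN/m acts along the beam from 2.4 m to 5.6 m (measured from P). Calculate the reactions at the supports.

Resultant of the distributed load: 20.2 × 3.2 = 64.64 kN at 4 m from P.
Moments about P: Q_y·5.1 − 5·3.6 − (20.2·3.2)·4 = 0 → Q_y = 276.56/5.1 = 54.2275 ≈ 54.23 kN.
ΣF_y = 0: P_y + 54.2275 − 5 − 20.2·3.2 = 0 → P_y = 15.41 kN.
ΣF_x = 0: no horizontal applied forces, so P_x = 0.

P_x = 0, P_y = 15.41 kN, Q_y = 54.23 kN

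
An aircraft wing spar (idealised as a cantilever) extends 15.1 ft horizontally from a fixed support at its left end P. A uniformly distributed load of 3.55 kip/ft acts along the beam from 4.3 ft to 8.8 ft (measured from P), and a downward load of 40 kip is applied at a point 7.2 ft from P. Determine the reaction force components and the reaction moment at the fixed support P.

Resultant of the distributed load: 3.55 × 4.5 = 15.975 kip at 6.55 ft from P.
ΣF_x = 0: P_x = 0.
ΣF_y = 0: P_y − 3.55·4.5 − 40 = 0 → P_y = 55.98 kip.
ΣM about P: M_P − (3.55·4.5)·6.55 − 40·7.2 = 0 → M_P = 392.6 kip·ft.

P_x = 0, P_y = 55.98 kip, M_P = 392.6 kip·ft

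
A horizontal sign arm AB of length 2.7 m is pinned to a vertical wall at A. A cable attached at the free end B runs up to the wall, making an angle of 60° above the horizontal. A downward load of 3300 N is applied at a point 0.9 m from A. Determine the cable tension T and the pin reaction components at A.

ΣM about A: T·sin60°·2.7 − 3300·0.9 = 0 → T = 2970/(2.7·0.866025) = 1270.17 ≈ 1270 N.
ΣF_x = 0: A_x − T·cos60° = 0 → A_x = 1270.17 × 0.5 = 635.1 N.
ΣF_y = 0: A_y + T·sin60° − 3300 = 0 → A_y = 3300 − 1270.17 × 0.866025 = 2200 N.

T = 1270 N, A_x = 635.1 N, A_y = 2200 N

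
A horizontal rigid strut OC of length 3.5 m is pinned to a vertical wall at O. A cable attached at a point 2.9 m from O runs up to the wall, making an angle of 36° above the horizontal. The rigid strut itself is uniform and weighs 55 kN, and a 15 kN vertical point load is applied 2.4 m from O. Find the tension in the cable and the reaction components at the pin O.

ΣM about O: T·sin36°·2.9 − 55·1.75 − 15·2.4 = 0 → T = 132.25/(2.9·0.587785) = 77.5853 ≈ 77.59 kN.
ΣF_x = 0: O_x − T·cos36° = 0 → O_x = 77.5853 × 0.809017 = 62.77 kN.
ΣF_y = 0: O_y + T·sin36° − 55 − 15 = 0 → O_y = 70 − 77.5853 × 0.587785 = 24.40 kN.

T = 77.59 kN, O_x = 62.77 kN, O_y = 24.40 kN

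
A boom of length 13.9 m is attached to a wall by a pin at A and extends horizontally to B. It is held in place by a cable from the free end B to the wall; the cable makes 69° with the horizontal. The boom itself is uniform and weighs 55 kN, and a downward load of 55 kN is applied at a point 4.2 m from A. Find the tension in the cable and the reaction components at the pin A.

T = 47.26 kN, A_x = 16.94 kN, A_y = 65.88 kN

ΣM about A: T·sin69°·13.9 − 55·6.95 − 55·4.2 = 0 → T = 613.25/(13.9·0.93358) = 47.2576 ≈ 47.26 kN.
ΣF_x = 0: A_x − T·cos69° = 0 → A_x = 47.2576 × 0.358368 = 16.94 kN.
ΣF_y = 0: A_y + T·sin69° − 55 − 55 = 0 → A_y = 110 − 47.2576 × 0.93358 = 65.88 kN.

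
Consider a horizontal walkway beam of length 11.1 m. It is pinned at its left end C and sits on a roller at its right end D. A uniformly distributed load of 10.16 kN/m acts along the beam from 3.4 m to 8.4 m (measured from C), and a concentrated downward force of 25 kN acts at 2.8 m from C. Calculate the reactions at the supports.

Resultant of the distributed load: 10.16 × 5 = 50.8 kN at 5.9 m from C.
Taking moments about C: D_y·11.1 − (10.16·5)·5.9 − 25·2.8 = 0 → D_y = 369.72/11.1 = 33.3081 ≈ 33.31 kN.
ΣF_y = 0: C_y + 33.3081 − 10.16·5 − 25 = 0 → C_y = 42.49 kN.
ΣF_x = 0: no horizontal applied forces, so C_x = 0.

C_x = 0, C_y = 42.49 kN, D_y = 33.31 kN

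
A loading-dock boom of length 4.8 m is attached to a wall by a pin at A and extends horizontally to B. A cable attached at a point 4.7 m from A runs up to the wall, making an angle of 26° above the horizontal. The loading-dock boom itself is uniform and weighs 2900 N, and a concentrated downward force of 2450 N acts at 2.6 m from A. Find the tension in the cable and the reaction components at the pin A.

ΣM about A: T·sin26°·4.7 − 2900·2.4 − 2450·2.6 = 0 → T = 13330/(4.7·0.438371) = 6469.79 ≈ 6470 N.
ΣF_x = 0: A_x − T·cos26° = 0 → A_x = 6469.79 × 0.898794 = 5815 N.
ΣF_y = 0: A_y + T·sin26° − 2900 − 2450 = 0 → A_y = 5350 − 6469.79 × 0.438371 = 2514 N.

T = 6470 N, A_x = 5815 N, A_y = 2514 N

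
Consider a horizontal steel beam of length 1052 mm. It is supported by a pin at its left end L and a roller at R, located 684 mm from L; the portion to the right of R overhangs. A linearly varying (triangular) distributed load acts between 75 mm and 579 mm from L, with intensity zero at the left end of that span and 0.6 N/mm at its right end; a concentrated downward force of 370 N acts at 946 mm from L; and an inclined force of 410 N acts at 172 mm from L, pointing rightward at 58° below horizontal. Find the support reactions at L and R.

Resultant of the triangular load: ½ × 0.6 × 504 = 151.2 N, acting at 411 mm from L (one-third of the span from the peak).
ΣM about L: R_y·684 − (½·0.6·504)·411 − 370·946 − 410·sin58°·172 = 0 → R_y = 471968/684 = 690.012 ≈ 690.0 N.
ΣF_y = 0: L_y + 690.012 − ½·0.6·504 − 370 − 410·sin58° = 0 → L_y = 178.9 N.
ΣF_x = 0: L_x + 410·cos58° = 0 → L_x = -217.3 N.

L_x = -217.3 N, L_y = 178.9 N, R_y = 690.0 N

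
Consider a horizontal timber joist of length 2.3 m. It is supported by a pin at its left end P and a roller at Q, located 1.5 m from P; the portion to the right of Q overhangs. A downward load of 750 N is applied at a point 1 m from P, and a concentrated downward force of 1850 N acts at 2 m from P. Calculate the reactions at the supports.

P_x = 0, P_y = -366.7 N, Q_y = 2967 N

Moments about P: Q_y·1.5 − 750·1 − 1850·2 = 0 → Q_y = 4450/1.5 = 2966.67 ≈ 2967 N.
ΣF_y = 0: P_y + 2966.67 − 750 − 1850 = 0 → P_y = -366.7 N.
ΣF_x = 0: no horizontal applied forces, so P_x = 0.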